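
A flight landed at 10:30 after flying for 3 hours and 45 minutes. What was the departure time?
Starting time: 10:30 = 630 total minutes past 12:00
Subtracting: 3 hours and 45 minutes = 225 minutes
630 - 225 = 405 minutes
= 6 hours and 45 minutes past 12:00 = 6:45

Final answer: 6:45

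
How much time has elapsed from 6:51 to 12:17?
From 6:51 to 12:17:
(12 x 60 + 17) - (6 x 60 + 51) = 737 - 411 = 326 minutes
= 5 hours and 26 minutes

Final answer: 5 hours and 26 minutes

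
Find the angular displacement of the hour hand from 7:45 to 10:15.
The hour hand moves 0.5 degrees per minute.
Time elapsed: 10:15 - 7:45 = 150 minutes
Angular displacement: 150 x 0.5 = 75 degrees

Final answer: 75 degrees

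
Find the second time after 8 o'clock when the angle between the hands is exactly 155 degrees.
At t minutes past 8:00, the hour hand is at 30 x 8 + 0.5t degrees and the minute hand is at 6t degrees.
The smaller angle between them is 155 degrees when |30H - 5.5t| = 155 or |30H - 5.5t| = 205.
With H = 8, solve 30 x 8 - 5.5t = +/- target for each target:
  t = (30 x 8 - 155) / 5.5 = 15.45
  t = (30 x 8 + 155) / 5.5 = 71.82 (outside (0, 60))
  t = (30 x 8 - 205) / 5.5 = 6.36
  t = (30 x 8 + 205) / 5.5 = 80.91 (outside (0, 60))
Valid solutions in (0, 60): {6.36, 15.45} minutes.
The second occurrence is t = 15.45 minutes.
The hands form a 155-degree angle at 15.45 minutes past 8:00.

Final answer: 15.45 minutes past 8:00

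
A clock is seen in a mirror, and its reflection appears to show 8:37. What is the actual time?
Reflection across the vertical (12-6) axis maps a hand at angle A degrees to (360 - A) degrees, which sends a reading of T minutes past 12:00 to (720 - T) minutes past 12:00.
Mirror reads 8:37 = 517 minutes past 12:00.
Actual time: (720 - 517) mod 720 = 203 minutes = 3:23.

Final answer: 3:23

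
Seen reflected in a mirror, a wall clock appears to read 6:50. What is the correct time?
Reflection across the vertical (12-6) axis maps a hand at angle A degrees to (360 - A) degrees, which sends a reading of T minutes past 12:00 to (720 - T) minutes past 12:00.
Mirror reads 6:50 = 410 minutes past 12:00.
Actual time: (720 - 410) mod 720 = 310 minutes = 5:10.

Final answer: 5:10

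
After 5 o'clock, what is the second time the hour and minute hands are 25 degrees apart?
At t minutes past 5:00, the hour hand is at 30 x 5 + 0.5t degrees and the minute hand is at 6t degrees.
The smaller angle between them is 25 degrees when |30H - 5.5t| = 25 or |30H - 5.5t| = 335.
With H = 5, solve 30 x 5 - 5.5t = +/- target for each target:
  t = (30 x 5 - 25) / 5.5 = 22.73
  t = (30 x 5 + 25) / 5.5 = 31.82
  t = (30 x 5 - 335) / 5.5 = -33.64 (outside (0, 60))
  t = (30 x 5 + 335) / 5.5 = 88.18 (outside (0, 60))
Valid solutions in (0, 60): {22.73, 31.82} minutes.
The second occurrence is t = 31.82 minutes.
The hands form a 25-degree angle at 31.82 minutes past 5:00.

Final answer: 31.82 minutes past 5:00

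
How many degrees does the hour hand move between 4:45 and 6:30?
The hour hand moves 0.5 degrees per minute.
Time elapsed: 6:30 - 4:45 = 105 minutes
Angular displacement: 105 x 0.5 = 52.5 degrees

Final answer: 52.5 degrees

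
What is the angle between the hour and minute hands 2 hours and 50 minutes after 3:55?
First find the time 2 hours and 50 minutes after 3:55.
Total minutes: 3 x 60 + 55 + 2 x 60 + 50 = 405.
405 mod 720 = 405 minutes = 6:45.
Now compute the angle at 6:45:
Hour hand: 6 x 30 + 45 x 0.5 = 202.5 degrees
Minute hand: 45 x 6 = 270 degrees
Difference: |202.5 - 270| = 67.5 degrees
The angle is 67.5 degrees

Final answer: 67.5 degrees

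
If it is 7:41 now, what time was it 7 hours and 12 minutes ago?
Starting time: 7:41 = 461 total minutes past 12:00
Subtracting: 7 hours and 12 minutes = 432 minutes
461 - 432 = 29 minutes
= 29 minutes past 12:00 = 12:29

Final answer: 12:29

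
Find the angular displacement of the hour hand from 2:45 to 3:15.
The hour hand moves 0.5 degrees per minute.
Time elapsed: 3:15 - 2:45 = 30 minutes
Angular displacement: 30 x 0.5 = 15 degrees

Final answer: 15 degrees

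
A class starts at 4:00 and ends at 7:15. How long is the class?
From 4:00 to 7:15:
(7 x 60 + 15) - (4 x 60 + 0) = 435 - 240 = 195 minutes
= 3 hours and 15 minutes

Final answer: 3 hours and 15 minutes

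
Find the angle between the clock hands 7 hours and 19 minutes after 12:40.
First find the time 7 hours and 19 minutes after 12:40.
Total minutes: 12 x 60 + 40 + 7 x 60 + 19 = 1199.
1199 mod 720 = 479 minutes = 7:59.
Now compute the angle at 7:59:
Hour hand: 7 x 30 + 59 x 0.5 = 239.5 degrees
Minute hand: 59 x 6 = 354 degrees
Difference: |239.5 - 354| = 114.5 degrees
The angle is 114.5 degrees

Final answer: 114.5 degrees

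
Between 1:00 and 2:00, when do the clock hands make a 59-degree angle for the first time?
At t minutes past 1:00, the hour hand is at 30 x 1 + 0.5t degrees and the minute hand is at 6t degrees.
The smaller angle between them is 59 degrees when |30H - 5.5t| = 59 or |30H - 5.5t| = 301.
With H = 1, solve 30 x 1 - 5.5t = +/- target for each target:
  t = (30 x 1 - 59) / 5.5 = -5.27 (outside (0, 60))
  t = (30 x 1 + 59) / 5.5 = 16.18
  t = (30 x 1 - 301) / 5.5 = -49.27 (outside (0, 60))
  t = (30 x 1 + 301) / 5.5 = 60.18 (outside (0, 60))
Valid solutions in (0, 60): {16.18} minutes.
The first occurrence is t = 16.18 minutes.
The hands form a 59-degree angle at 16.18 minutes past 1:00.

Final answer: 16.18 minutes past 1:00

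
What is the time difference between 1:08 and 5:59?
From 1:08 to 5:59:
(5 x 60 + 59) - (1 x 60 + 8) = 359 - 68 = 291 minutes
= 4 hours and 51 minutes

Final answer: 4 hours and 51 minutes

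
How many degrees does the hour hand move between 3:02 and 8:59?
The hour hand moves 0.5 degrees per minute.
Time elapsed: 8:59 - 3:02 = 357 minutes
Angular displacement: 357 x 0.5 = 178.5 degrees

Final answer: 178.5 degrees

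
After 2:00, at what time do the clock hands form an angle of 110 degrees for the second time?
At t minutes past 2:00, the hour hand is at 30 x 2 + 0.5t degrees and the minute hand is at 6t degrees.
The smaller angle between them is 110 degrees when |30H - 5.5t| = 110 or |30H - 5.5t| = 250.
With H = 2, solve 30 x 2 - 5.5t = +/- target for each target:
  t = (30 x 2 - 110) / 5.5 = -9.09 (outside (0, 60))
  t = (30 x 2 + 110) / 5.5 = 30.91
  t = (30 x 2 - 250) / 5.5 = -34.55 (outside (0, 60))
  t = (30 x 2 + 250) / 5.5 = 56.36
Valid solutions in (0, 60): {30.91, 56.36} minutes.
The second occurrence is t = 56.36 minutes.
The hands form a 110-degree angle at 56.36 minutes past 2:00.

Final answer: 56.36 minutes past 2:00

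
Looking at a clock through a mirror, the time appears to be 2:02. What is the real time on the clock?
Reflection across the vertical (12-6) axis maps a hand at angle A degrees to (360 - A) degrees, which sends a reading of T minutes past 12:00 to (720 - T) minutes past 12:00.
Mirror reads 2:02 = 122 minutes past 12:00.
Actual time: (720 - 122) mod 720 = 598 minutes = 9:58.

Final answer: 9:58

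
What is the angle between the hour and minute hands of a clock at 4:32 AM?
Hour hand position: 4 x 30 + 32 x 0.5 = 136 degrees
Minute hand position: 32 x 6 = 192 degrees
Difference: |136 - 192| = 56 degrees
The angle between the hands is 56 degrees

Final answer: 56 degrees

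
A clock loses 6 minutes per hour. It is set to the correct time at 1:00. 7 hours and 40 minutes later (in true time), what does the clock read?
For every 60 true minutes, the faulty clock advances 60 - 6 = 54 minutes.
True elapsed: 7 hours and 40 minutes = 460 minutes.
Faulty clock advances: 460 x 54/60 = 414 minutes (drift: 46 minutes behind).
Shown time: 1:00 + 414 minutes = 7:54.

Final answer: 7:54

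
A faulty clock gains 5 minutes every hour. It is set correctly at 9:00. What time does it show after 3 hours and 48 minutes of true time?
For every 60 true minutes, the faulty clock advances 60 + 5 = 65 minutes.
True elapsed: 3 hours and 48 minutes = 228 minutes.
Faulty clock advances: 228 x 65/60 = 247 minutes (drift: 19 minutes ahead).
Shown time: 9:00 + 247 minutes = 1:07.

Final answer: 1:07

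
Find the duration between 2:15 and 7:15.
From 2:15 to 7:15:
(7 x 60 + 15) - (2 x 60 + 15) = 435 - 135 = 300 minutes
= 5 hours

Final answer: 5 hours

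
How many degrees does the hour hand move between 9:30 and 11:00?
The hour hand moves 0.5 degrees per minute.
Time elapsed: 11:00 - 9:30 = 90 minutes
Angular displacement: 90 x 0.5 = 45 degrees

Final answer: 45 degrees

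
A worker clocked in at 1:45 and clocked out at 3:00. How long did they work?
From 1:45 to 3:00:
(3 x 60 + 0) - (1 x 60 + 45) = 180 - 105 = 75 minutes
= 1 hour and 15 minutes

Final answer: 1 hour and 15 minutes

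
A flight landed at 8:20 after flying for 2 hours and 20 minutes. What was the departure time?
Starting time: 8:20 = 500 total minutes past 12:00
Subtracting: 2 hours and 20 minutes = 140 minutes
500 - 140 = 360 minutes
= 6 hours past 12:00 = 6:00

Final answer: 6:00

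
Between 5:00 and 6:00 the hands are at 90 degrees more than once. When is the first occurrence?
At t minutes past 5:00, the hour hand is at 30 x 5 + 0.5t degrees and the minute hand is at 6t degrees.
The smaller angle between them is 90 degrees when |30H - 5.5t| = 90 or |30H - 5.5t| = 270.
With H = 5, solve 30 x 5 - 5.5t = +/- target for each target:
  t = (30 x 5 - 90) / 5.5 = 10.91
  t = (30 x 5 + 90) / 5.5 = 43.64
  t = (30 x 5 - 270) / 5.5 = -21.82 (outside (0, 60))
  t = (30 x 5 + 270) / 5.5 = 76.36 (outside (0, 60))
Valid solutions in (0, 60): {10.91, 43.64} minutes.
The first occurrence is t = 10.91 minutes.
The hands form a 90-degree angle at 10.91 minutes past 5:00.

Final answer: 10.91 minutes past 5:00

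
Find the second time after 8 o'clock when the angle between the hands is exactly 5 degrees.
At t minutes past 8:00, the hour hand is at 30 x 8 + 0.5t degrees and the minute hand is at 6t degrees.
The smaller angle between them is 5 degrees when |30H - 5.5t| = 5 or |30H - 5.5t| = 355.
With H = 8, solve 30 x 8 - 5.5t = +/- target for each target:
  t = (30 x 8 - 5) / 5.5 = 42.73
  t = (30 x 8 + 5) / 5.5 = 44.55
  t = (30 x 8 - 355) / 5.5 = -20.91 (outside (0, 60))
  t = (30 x 8 + 355) / 5.5 = 108.18 (outside (0, 60))
Valid solutions in (0, 60): {42.73, 44.55} minutes.
The second occurrence is t = 44.55 minutes.
The hands form a 5-degree angle at 44.55 minutes past 8:00.

Final answer: 44.55 minutes past 8:00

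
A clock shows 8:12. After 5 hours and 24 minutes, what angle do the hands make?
First find the time 5 hours and 24 minutes after 8:12.
Total minutes: 8 x 60 + 12 + 5 x 60 + 24 = 816.
816 mod 720 = 96 minutes = 1:36.
Now compute the angle at 1:36:
Hour hand: 1 x 30 + 36 x 0.5 = 48 degrees
Minute hand: 36 x 6 = 216 degrees
Difference: |48 - 216| = 168 degrees
The angle is 168 degrees

Final answer: 168 degrees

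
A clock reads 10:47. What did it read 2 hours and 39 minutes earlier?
Starting time: 10:47 = 647 total minutes past 12:00
Subtracting: 2 hours and 39 minutes = 159 minutes
647 - 159 = 488 minutes
= 8 hours and 8 minutes past 12:00 = 8:08

Final answer: 8:08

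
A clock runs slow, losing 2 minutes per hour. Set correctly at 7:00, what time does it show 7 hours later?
For every 60 true minutes, the faulty clock advances 60 - 2 = 58 minutes.
True elapsed: 7 hours = 420 minutes.
Faulty clock advances: 420 x 58/60 = 406 minutes (drift: 14 minutes behind).
Shown time: 7:00 + 406 minutes = 1:46.

Final answer: 1:46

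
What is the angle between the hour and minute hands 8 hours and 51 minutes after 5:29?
First find the time 8 hours and 51 minutes after 5:29.
Total minutes: 5 x 60 + 29 + 8 x 60 + 51 = 860.
860 mod 720 = 140 minutes = 2:20.
Now compute the angle at 2:20:
Hour hand: 2 x 30 + 20 x 0.5 = 70 degrees
Minute hand: 20 x 6 = 120 degrees
Difference: |70 - 120| = 50 degrees
The angle is 50 degrees

Final answer: 50 degrees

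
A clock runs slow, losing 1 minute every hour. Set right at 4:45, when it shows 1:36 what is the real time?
For every 60 true minutes, the faulty clock advances 59 minutes, so 1 faulty-clock minute corresponds to 60/59 true minutes.
From 4:45 to 1:36 on the faulty dial is 531 minutes.
True elapsed: 531 x 60/59 = 540 minutes = 9 hours.
True time: 4:45 + 9 hours = 1:45.

Final answer: 1:45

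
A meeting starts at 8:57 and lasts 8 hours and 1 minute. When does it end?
Starting time: 8:57
Adding 1 minute to 57 minutes: 57 + 1 = 58 minutes
Adding 8 hours: 8 + 8 = 16 - 12 = 4
Final time: 4:58

Final answer: 4:58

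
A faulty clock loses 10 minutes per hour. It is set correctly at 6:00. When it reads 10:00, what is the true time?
For every 60 true minutes, the faulty clock advances 50 minutes, so 1 faulty-clock minute corresponds to 60/50 true minutes.
From 6:00 to 10:00 on the faulty dial is 240 minutes.
True elapsed: 240 x 60/50 = 288 minutes = 4 hours and 48 minutes.
True time: 6:00 + 4 hours and 48 minutes = 10:48.

Final answer: 10:48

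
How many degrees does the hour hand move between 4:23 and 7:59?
The hour hand moves 0.5 degrees per minute.
Time elapsed: 7:59 - 4:23 = 216 minutes
Angular displacement: 216 x 0.5 = 108 degrees

Final answer: 108 degrees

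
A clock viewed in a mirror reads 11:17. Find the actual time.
Reflection across the vertical (12-6) axis maps a hand at angle A degrees to (360 - A) degrees, which sends a reading of T minutes past 12:00 to (720 - T) minutes past 12:00.
Mirror reads 11:17 = 677 minutes past 12:00.
Actual time: (720 - 677) mod 720 = 43 minutes = 12:43.

Final answer: 12:43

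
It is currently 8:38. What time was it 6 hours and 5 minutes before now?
Starting time: 8:38 = 518 total minutes past 12:00
Subtracting: 6 hours and 5 minutes = 365 minutes
518 - 365 = 153 minutes
= 2 hours and 33 minutes past 12:00 = 2:33

Final answer: 2:33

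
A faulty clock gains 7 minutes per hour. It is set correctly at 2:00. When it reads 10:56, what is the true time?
For every 60 true minutes, the faulty clock advances 67 minutes, so 1 faulty-clock minute corresponds to 60/67 true minutes.
From 2:00 to 10:56 on the faulty dial is 536 minutes.
True elapsed: 536 x 60/67 = 480 minutes = 8 hours.
True time: 2:00 + 8 hours = 10:00.

Final answer: 10:00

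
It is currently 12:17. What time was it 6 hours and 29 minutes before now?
Starting time: 12:17 = 17 total minutes past 12:00
Subtracting: 6 hours and 29 minutes = 389 minutes
17 - 389 = -372 (negative, add 12 hours = 720) = 348 minutes
= 5 hours and 48 minutes past 12:00 = 5:48

Final answer: 5:48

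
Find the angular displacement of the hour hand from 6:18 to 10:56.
The hour hand moves 0.5 degrees per minute.
Time elapsed: 10:56 - 6:18 = 278 minutes
Angular displacement: 278 x 0.5 = 139 degrees

Final answer: 139 degrees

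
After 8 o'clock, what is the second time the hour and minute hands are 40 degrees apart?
At t minutes past 8:00, the hour hand is at 30 x 8 + 0.5t degrees and the minute hand is at 6t degrees.
The smaller angle between them is 40 degrees when |30H - 5.5t| = 40 or |30H - 5.5t| = 320.
With H = 8, solve 30 x 8 - 5.5t = +/- target for each target:
  t = (30 x 8 - 40) / 5.5 = 36.36
  t = (30 x 8 + 40) / 5.5 = 50.91
  t = (30 x 8 - 320) / 5.5 = -14.55 (outside (0, 60))
  t = (30 x 8 + 320) / 5.5 = 101.82 (outside (0, 60))
Valid solutions in (0, 60): {36.36, 50.91} minutes.
The second occurrence is t = 50.91 minutes.
The hands form a 40-degree angle at 50.91 minutes past 8:00.

Final answer: 50.91 minutes past 8:00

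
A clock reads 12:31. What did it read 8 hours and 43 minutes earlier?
Starting time: 12:31 = 31 total minutes past 12:00
Subtracting: 8 hours and 43 minutes = 523 minutes
31 - 523 = -492 (negative, add 12 hours = 720) = 228 minutes
= 3 hours and 48 minutes past 12:00 = 3:48

Final answer: 3:48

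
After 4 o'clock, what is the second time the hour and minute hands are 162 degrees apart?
At t minutes past 4:00, the hour hand is at 30 x 4 + 0.5t degrees and the minute hand is at 6t degrees.
The smaller angle between them is 162 degrees when |30H - 5.5t| = 162 or |30H - 5.5t| = 198.
With H = 4, solve 30 x 4 - 5.5t = +/- target for each target:
  t = (30 x 4 - 162) / 5.5 = -7.64 (outside (0, 60))
  t = (30 x 4 + 162) / 5.5 = 51.27
  t = (30 x 4 - 198) / 5.5 = -14.18 (outside (0, 60))
  t = (30 x 4 + 198) / 5.5 = 57.82
Valid solutions in (0, 60): {51.27, 57.82} minutes.
The second occurrence is t = 57.82 minutes.
The hands form a 162-degree angle at 57.82 minutes past 4:00.

Final answer: 57.82 minutes past 4:00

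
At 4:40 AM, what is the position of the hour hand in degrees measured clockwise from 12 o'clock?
The hour hand moves 30 degrees per hour and 0.5 degrees per minute.
At 4:40: (4) x 30 + 40 x 0.5 = 120 + 20 = 140 degrees

Final answer: 140 degrees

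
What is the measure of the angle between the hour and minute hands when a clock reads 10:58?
Hour hand position: 10 x 30 + 58 x 0.5 = 329 degrees
Minute hand position: 58 x 6 = 348 degrees
Difference: |329 - 348| = 19 degrees
The angle between the hands is 19 degrees

Final answer: 19 degrees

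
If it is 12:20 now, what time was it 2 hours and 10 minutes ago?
Starting time: 12:20 = 20 total minutes past 12:00
Subtracting: 2 hours and 10 minutes = 130 minutes
20 - 130 = -110 (negative, add 12 hours = 720) = 610 minutes
= 10 hours and 10 minutes past 12:00 = 10:10

Final answer: 10:10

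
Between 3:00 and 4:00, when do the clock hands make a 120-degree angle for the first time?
At t minutes past 3:00, the hour hand is at 30 x 3 + 0.5t degrees and the minute hand is at 6t degrees.
The smaller angle between them is 120 degrees when |30H - 5.5t| = 120 or |30H - 5.5t| = 240.
With H = 3, solve 30 x 3 - 5.5t = +/- target for each target:
  t = (30 x 3 - 120) / 5.5 = -5.45 (outside (0, 60))
  t = (30 x 3 + 120) / 5.5 = 38.18
  t = (30 x 3 - 240) / 5.5 = -27.27 (outside (0, 60))
  t = (30 x 3 + 240) / 5.5 = 60 (outside (0, 60))
Valid solutions in (0, 60): {38.18} minutes.
The first occurrence is t = 38.18 minutes.
The hands form a 120-degree angle at 38.18 minutes past 3:00.

Final answer: 38.18 minutes past 3:00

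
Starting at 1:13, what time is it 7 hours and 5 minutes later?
Starting time: 1:13
Adding 5 minutes to 13 minutes: 13 + 5 = 18 minutes
Adding 7 hours: 1 + 7 = 8
Final time: 8:18

Final answer: 8:18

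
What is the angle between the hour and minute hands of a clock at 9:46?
Hour hand position: 9 x 30 + 46 x 0.5 = 293 degrees
Minute hand position: 46 x 6 = 276 degrees
Difference: |293 - 276| = 17 degrees
The angle between the hands is 17 degrees

Final answer: 17 degrees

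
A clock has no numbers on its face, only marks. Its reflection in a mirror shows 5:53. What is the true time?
Reflection across the vertical (12-6) axis maps a hand at angle A degrees to (360 - A) degrees, which sends a reading of T minutes past 12:00 to (720 - T) minutes past 12:00.
Mirror reads 5:53 = 353 minutes past 12:00.
Actual time: (720 - 353) mod 720 = 367 minutes = 6:07.

Final answer: 6:07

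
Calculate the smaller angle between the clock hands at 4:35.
Hour hand position: 4 x 30 + 35 x 0.5 = 137.5 degrees
Minute hand position: 35 x 6 = 210 degrees
Difference: |137.5 - 210| = 72.5 degrees
The angle between the hands is 72.5 degrees

Final answer: 72.5 degrees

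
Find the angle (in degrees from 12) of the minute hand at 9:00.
The minute hand moves 6 degrees per minute.
At 9:00: 0 x 6 = 0 degrees

Final answer: 0 degrees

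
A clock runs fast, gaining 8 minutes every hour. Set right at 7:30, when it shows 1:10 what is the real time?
For every 60 true minutes, the faulty clock advances 68 minutes, so 1 faulty-clock minute corresponds to 60/68 true minutes.
From 7:30 to 1:10 on the faulty dial is 340 minutes.
True elapsed: 340 x 60/68 = 300 minutes = 5 hours.
True time: 7:30 + 5 hours = 12:30.

Final answer: 12:30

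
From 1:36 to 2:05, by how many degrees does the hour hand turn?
The hour hand moves 0.5 degrees per minute.
Time elapsed: 2:05 - 1:36 = 29 minutes
Angular displacement: 29 x 0.5 = 14.5 degrees

Final answer: 14.5 degrees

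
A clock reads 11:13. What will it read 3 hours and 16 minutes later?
Starting time: 11:13
Adding 16 minutes to 13 minutes: 13 + 16 = 29 minutes
Adding 3 hours: 11 + 3 = 14 - 12 = 2
Final time: 2:29

Final answer: 2:29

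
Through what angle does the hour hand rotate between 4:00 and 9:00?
The hour hand moves 0.5 degrees per minute.
Time elapsed: 9:00 - 4:00 = 300 minutes
Angular displacement: 300 x 0.5 = 150 degrees

Final answer: 150 degrees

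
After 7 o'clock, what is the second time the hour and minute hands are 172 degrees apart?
At t minutes past 7:00, the hour hand is at 30 x 7 + 0.5t degrees and the minute hand is at 6t degrees.
The smaller angle between them is 172 degrees when |30H - 5.5t| = 172 or |30H - 5.5t| = 188.
With H = 7, solve 30 x 7 - 5.5t = +/- target for each target:
  t = (30 x 7 - 172) / 5.5 = 6.91
  t = (30 x 7 + 172) / 5.5 = 69.45 (outside (0, 60))
  t = (30 x 7 - 188) / 5.5 = 4
  t = (30 x 7 + 188) / 5.5 = 72.36 (outside (0, 60))
Valid solutions in (0, 60): {4, 6.91} minutes.
The second occurrence is t = 6.91 minutes.
The hands form a 172-degree angle at 6.91 minutes past 7:00.

Final answer: 6.91 minutes past 7:00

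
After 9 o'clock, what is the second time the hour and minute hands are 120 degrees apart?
At t minutes past 9:00, the hour hand is at 30 x 9 + 0.5t degrees and the minute hand is at 6t degrees.
The smaller angle between them is 120 degrees when |30H - 5.5t| = 120 or |30H - 5.5t| = 240.
With H = 9, solve 30 x 9 - 5.5t = +/- target for each target:
  t = (30 x 9 - 120) / 5.5 = 27.27
  t = (30 x 9 + 120) / 5.5 = 70.91 (outside (0, 60))
  t = (30 x 9 - 240) / 5.5 = 5.45
  t = (30 x 9 + 240) / 5.5 = 92.73 (outside (0, 60))
Valid solutions in (0, 60): {5.45, 27.27} minutes.
The second occurrence is t = 27.27 minutes.
The hands form a 120-degree angle at 27.27 minutes past 9:00.

Final answer: 27.27 minutes past 9:00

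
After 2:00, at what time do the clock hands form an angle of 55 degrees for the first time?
At t minutes past 2:00, the hour hand is at 30 x 2 + 0.5t degrees and the minute hand is at 6t degrees.
The smaller angle between them is 55 degrees when |30H - 5.5t| = 55 or |30H - 5.5t| = 305.
With H = 2, solve 30 x 2 - 5.5t = +/- target for each target:
  t = (30 x 2 - 55) / 5.5 = 0.91
  t = (30 x 2 + 55) / 5.5 = 20.91
  t = (30 x 2 - 305) / 5.5 = -44.55 (outside (0, 60))
  t = (30 x 2 + 305) / 5.5 = 66.36 (outside (0, 60))
Valid solutions in (0, 60): {0.91, 20.91} minutes.
The first occurrence is t = 0.91 minutes.
The hands form a 55-degree angle at 0.91 minutes past 2:00.

Final answer: 0.91 minutes past 2:00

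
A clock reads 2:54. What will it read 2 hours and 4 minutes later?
Starting time: 2:54
Adding 4 minutes to 54 minutes: 54 + 4 = 58 minutes
Adding 2 hours: 2 + 2 = 4
Final time: 4:58

Final answer: 4:58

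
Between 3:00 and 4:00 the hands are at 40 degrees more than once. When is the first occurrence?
At t minutes past 3:00, the hour hand is at 30 x 3 + 0.5t degrees and the minute hand is at 6t degrees.
The smaller angle between them is 40 degrees when |30H - 5.5t| = 40 or |30H - 5.5t| = 320.
With H = 3, solve 30 x 3 - 5.5t = +/- target for each target:
  t = (30 x 3 - 40) / 5.5 = 9.09
  t = (30 x 3 + 40) / 5.5 = 23.64
  t = (30 x 3 - 320) / 5.5 = -41.82 (outside (0, 60))
  t = (30 x 3 + 320) / 5.5 = 74.55 (outside (0, 60))
Valid solutions in (0, 60): {9.09, 23.64} minutes.
The first occurrence is t = 9.09 minutes.
The hands form a 40-degree angle at 9.09 minutes past 3:00.

Final answer: 9.09 minutes past 3:00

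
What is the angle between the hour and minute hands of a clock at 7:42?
Hour hand position: 7 x 30 + 42 x 0.5 = 231 degrees
Minute hand position: 42 x 6 = 252 degrees
Difference: |231 - 252| = 21 degrees
The angle between the hands is 21 degrees

Final answer: 21 degrees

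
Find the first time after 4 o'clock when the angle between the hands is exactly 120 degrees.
At t minutes past 4:00, the hour hand is at 30 x 4 + 0.5t degrees and the minute hand is at 6t degrees.
The smaller angle between them is 120 degrees when |30H - 5.5t| = 120 or |30H - 5.5t| = 240.
With H = 4, solve 30 x 4 - 5.5t = +/- target for each target:
  t = (30 x 4 - 120) / 5.5 = 0 (outside (0, 60))
  t = (30 x 4 + 120) / 5.5 = 43.64
  t = (30 x 4 - 240) / 5.5 = -21.82 (outside (0, 60))
  t = (30 x 4 + 240) / 5.5 = 65.45 (outside (0, 60))
Valid solutions in (0, 60): {43.64} minutes.
The first occurrence is t = 43.64 minutes.
The hands form a 120-degree angle at 43.64 minutes past 4:00.

Final answer: 43.64 minutes past 4:00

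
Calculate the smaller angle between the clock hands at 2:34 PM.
Hour hand position: 2 x 30 + 34 x 0.5 = 77 degrees
Minute hand position: 34 x 6 = 204 degrees
Difference: |77 - 204| = 127 degrees
The angle between the hands is 127 degrees

Final answer: 127 degrees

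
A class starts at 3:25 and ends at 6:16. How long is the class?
From 3:25 to 6:16:
(6 x 60 + 16) - (3 x 60 + 25) = 376 - 205 = 171 minutes
= 2 hours and 51 minutes

Final answer: 2 hours and 51 minutes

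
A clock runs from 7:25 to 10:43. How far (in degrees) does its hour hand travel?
The hour hand moves 0.5 degrees per minute.
Time elapsed: 10:43 - 7:25 = 198 minutes
Angular displacement: 198 x 0.5 = 99 degrees

Final answer: 99 degrees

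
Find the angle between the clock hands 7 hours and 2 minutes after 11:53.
First find the time 7 hours and 2 minutes after 11:53.
Total minutes: 11 x 60 + 53 + 7 x 60 + 2 = 1135.
1135 mod 720 = 415 minutes = 6:55.
Now compute the angle at 6:55:
Hour hand: 6 x 30 + 55 x 0.5 = 207.5 degrees
Minute hand: 55 x 6 = 330 degrees
Difference: |207.5 - 330| = 122.5 degrees
The angle is 122.5 degrees

Final answer: 122.5 degrees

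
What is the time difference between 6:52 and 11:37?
From 6:52 to 11:37:
(11 x 60 + 37) - (6 x 60 + 52) = 697 - 412 = 285 minutes
= 4 hours and 45 minutes

Final answer: 4 hours and 45 minutes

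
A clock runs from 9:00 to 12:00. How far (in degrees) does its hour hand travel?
The hour hand moves 0.5 degrees per minute.
Time elapsed: 12:00 - 9:00 = 180 minutes
Angular displacement: 180 x 0.5 = 90 degrees

Final answer: 90 degrees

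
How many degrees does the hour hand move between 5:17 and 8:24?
The hour hand moves 0.5 degrees per minute.
Time elapsed: 8:24 - 5:17 = 187 minutes
Angular displacement: 187 x 0.5 = 93.5 degrees

Final answer: 93.5 degrees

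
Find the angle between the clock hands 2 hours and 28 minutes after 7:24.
First find the time 2 hours and 28 minutes after 7:24.
Total minutes: 7 x 60 + 24 + 2 x 60 + 28 = 592.
592 mod 720 = 592 minutes = 9:52.
Now compute the angle at 9:52:
Hour hand: 9 x 30 + 52 x 0.5 = 296 degrees
Minute hand: 52 x 6 = 312 degrees
Difference: |296 - 312| = 16 degrees
The angle is 16 degrees

Final answer: 16 degrees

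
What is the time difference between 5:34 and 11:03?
From 5:34 to 11:03:
(11 x 60 + 3) - (5 x 60 + 34) = 663 - 334 = 329 minutes
= 5 hours and 29 minutes

Final answer: 5 hours and 29 minutes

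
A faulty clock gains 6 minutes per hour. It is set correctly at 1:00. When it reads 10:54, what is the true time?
For every 60 true minutes, the faulty clock advances 66 minutes, so 1 faulty-clock minute corresponds to 60/66 true minutes.
From 1:00 to 10:54 on the faulty dial is 594 minutes.
True elapsed: 594 x 60/66 = 540 minutes = 9 hours.
True time: 1:00 + 9 hours = 10:00.

Final answer: 10:00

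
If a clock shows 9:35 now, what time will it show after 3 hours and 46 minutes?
Starting time: 9:35
Adding 46 minutes to 35 minutes: 35 + 46 = 81 minutes = 1 hour and 21 minutes
Adding 3 hours: 9 + 3 + 1 (carry) = 13 - 12 = 1
Final time: 1:21

Final answer: 1:21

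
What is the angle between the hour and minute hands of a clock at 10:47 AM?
Hour hand position: 10 x 30 + 47 x 0.5 = 323.5 degrees
Minute hand position: 47 x 6 = 282 degrees
Difference: |323.5 - 282| = 41.5 degrees
The angle between the hands is 41.5 degrees

Final answer: 41.5 degrees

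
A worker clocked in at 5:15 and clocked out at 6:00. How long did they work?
From 5:15 to 6:00:
(6 x 60 + 0) - (5 x 60 + 15) = 360 - 315 = 45 minutes
= 45 minutes

Final answer: 45 minutes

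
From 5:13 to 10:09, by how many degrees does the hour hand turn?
The hour hand moves 0.5 degrees per minute.
Time elapsed: 10:09 - 5:13 = 296 minutes
Angular displacement: 296 x 0.5 = 148 degrees

Final answer: 148 degrees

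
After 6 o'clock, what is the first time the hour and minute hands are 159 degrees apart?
At t minutes past 6:00, the hour hand is at 30 x 6 + 0.5t degrees and the minute hand is at 6t degrees.
The smaller angle between them is 159 degrees when |30H - 5.5t| = 159 or |30H - 5.5t| = 201.
With H = 6, solve 30 x 6 - 5.5t = +/- target for each target:
  t = (30 x 6 - 159) / 5.5 = 3.82
  t = (30 x 6 + 159) / 5.5 = 61.64 (outside (0, 60))
  t = (30 x 6 - 201) / 5.5 = -3.82 (outside (0, 60))
  t = (30 x 6 + 201) / 5.5 = 69.27 (outside (0, 60))
Valid solutions in (0, 60): {3.82} minutes.
The first occurrence is t = 3.82 minutes.
The hands form a 159-degree angle at 3.82 minutes past 6:00.

Final answer: 3.82 minutes past 6:00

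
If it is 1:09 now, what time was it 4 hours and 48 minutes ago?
Starting time: 1:09 = 69 total minutes past 12:00
Subtracting: 4 hours and 48 minutes = 288 minutes
69 - 288 = -219 (negative, add 12 hours = 720) = 501 minutes
= 8 hours and 21 minutes past 12:00 = 8:21

Final answer: 8:21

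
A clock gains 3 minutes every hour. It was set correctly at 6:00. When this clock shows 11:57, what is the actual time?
For every 60 true minutes, the faulty clock advances 63 minutes, so 1 faulty-clock minute corresponds to 60/63 true minutes.
From 6:00 to 11:57 on the faulty dial is 357 minutes.
True elapsed: 357 x 60/63 = 340 minutes = 5 hours and 40 minutes.
True time: 6:00 + 5 hours and 40 minutes = 11:40.

Final answer: 11:40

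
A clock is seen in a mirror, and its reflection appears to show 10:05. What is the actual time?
Reflection across the vertical (12-6) axis maps a hand at angle A degrees to (360 - A) degrees, which sends a reading of T minutes past 12:00 to (720 - T) minutes past 12:00.
Mirror reads 10:05 = 605 minutes past 12:00.
Actual time: (720 - 605) mod 720 = 115 minutes = 1:55.

Final answer: 1:55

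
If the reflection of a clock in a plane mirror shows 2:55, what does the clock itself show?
Reflection across the vertical (12-6) axis maps a hand at angle A degrees to (360 - A) degrees, which sends a reading of T minutes past 12:00 to (720 - T) minutes past 12:00.
Mirror reads 2:55 = 175 minutes past 12:00.
Actual time: (720 - 175) mod 720 = 545 minutes = 9:05.

Final answer: 9:05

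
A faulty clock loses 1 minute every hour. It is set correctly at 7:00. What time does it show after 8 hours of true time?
For every 60 true minutes, the faulty clock advances 60 - 1 = 59 minutes.
True elapsed: 8 hours = 480 minutes.
Faulty clock advances: 480 x 59/60 = 472 minutes (drift: 8 minutes behind).
Shown time: 7:00 + 472 minutes = 2:52.

Final answer: 2:52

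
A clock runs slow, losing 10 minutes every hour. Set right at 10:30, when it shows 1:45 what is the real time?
For every 60 true minutes, the faulty clock advances 50 minutes, so 1 faulty-clock minute corresponds to 60/50 true minutes.
From 10:30 to 1:45 on the faulty dial is 195 minutes.
True elapsed: 195 x 60/50 = 234 minutes = 3 hours and 54 minutes.
True time: 10:30 + 3 hours and 54 minutes = 2:24.

Final answer: 2:24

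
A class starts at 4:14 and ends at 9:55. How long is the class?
From 4:14 to 9:55:
(9 x 60 + 55) - (4 x 60 + 14) = 595 - 254 = 341 minutes
= 5 hours and 41 minutes

Final answer: 5 hours and 41 minutes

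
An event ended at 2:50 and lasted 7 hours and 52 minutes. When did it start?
Starting time: 2:50 = 170 total minutes past 12:00
Subtracting: 7 hours and 52 minutes = 472 minutes
170 - 472 = -302 (negative, add 12 hours = 720) = 418 minutes
= 6 hours and 58 minutes past 12:00 = 6:58

Final answer: 6:58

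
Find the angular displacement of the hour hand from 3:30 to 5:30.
The hour hand moves 0.5 degrees per minute.
Time elapsed: 5:30 - 3:30 = 120 minutes
Angular displacement: 120 x 0.5 = 60 degrees

Final answer: 60 degrees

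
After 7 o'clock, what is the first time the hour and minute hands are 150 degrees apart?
At t minutes past 7:00, the hour hand is at 30 x 7 + 0.5t degrees and the minute hand is at 6t degrees.
The smaller angle between them is 150 degrees when |30H - 5.5t| = 150 or |30H - 5.5t| = 210.
With H = 7, solve 30 x 7 - 5.5t = +/- target for each target:
  t = (30 x 7 - 150) / 5.5 = 10.91
  t = (30 x 7 + 150) / 5.5 = 65.45 (outside (0, 60))
  t = (30 x 7 - 210) / 5.5 = 0 (outside (0, 60))
  t = (30 x 7 + 210) / 5.5 = 76.36 (outside (0, 60))
Valid solutions in (0, 60): {10.91} minutes.
The first occurrence is t = 10.91 minutes.
The hands form a 150-degree angle at 10.91 minutes past 7:00.

Final answer: 10.91 minutes past 7:00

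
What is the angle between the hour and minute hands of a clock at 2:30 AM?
Hour hand position: 2 x 30 + 30 x 0.5 = 75 degrees
Minute hand position: 30 x 6 = 180 degrees
Difference: |75 - 180| = 105 degrees
The angle between the hands is 105 degrees

Final answer: 105 degrees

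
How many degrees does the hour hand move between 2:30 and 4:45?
The hour hand moves 0.5 degrees per minute.
Time elapsed: 4:45 - 2:30 = 135 minutes
Angular displacement: 135 x 0.5 = 67.5 degrees

Final answer: 67.5 degrees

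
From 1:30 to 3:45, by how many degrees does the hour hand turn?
The hour hand moves 0.5 degrees per minute.
Time elapsed: 3:45 - 1:30 = 135 minutes
Angular displacement: 135 x 0.5 = 67.5 degrees

Final answer: 67.5 degrees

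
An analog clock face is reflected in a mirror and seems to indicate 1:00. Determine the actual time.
Reflection across the vertical (12-6) axis maps a hand at angle A degrees to (360 - A) degrees, which sends a reading of T minutes past 12:00 to (720 - T) minutes past 12:00.
Mirror reads 1:00 = 60 minutes past 12:00.
Actual time: (720 - 60) mod 720 = 660 minutes = 11:00.

Final answer: 11:00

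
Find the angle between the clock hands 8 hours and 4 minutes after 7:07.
First find the time 8 hours and 4 minutes after 7:07.
Total minutes: 7 x 60 + 7 + 8 x 60 + 4 = 911.
911 mod 720 = 191 minutes = 3:11.
Now compute the angle at 3:11:
Hour hand: 3 x 30 + 11 x 0.5 = 95.5 degrees
Minute hand: 11 x 6 = 66 degrees
Difference: |95.5 - 66| = 29.5 degrees
The angle is 29.5 degrees

Final answer: 29.5 degrees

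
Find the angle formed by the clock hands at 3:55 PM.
Hour hand position: 3 x 30 + 55 x 0.5 = 117.5 degrees
Minute hand position: 55 x 6 = 330 degrees
Difference: |117.5 - 330| = 212.5 degrees
Since 212.5 > 180, the smaller angle is 360 - 212.5 = 147.5 degrees

Final answer: 147.5 degrees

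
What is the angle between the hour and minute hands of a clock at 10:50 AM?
Hour hand position: 10 x 30 + 50 x 0.5 = 325 degrees
Minute hand position: 50 x 6 = 300 degrees
Difference: |325 - 300| = 25 degrees
The angle between the hands is 25 degrees

Final answer: 25 degrees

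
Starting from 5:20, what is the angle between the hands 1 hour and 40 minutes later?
First find the time 1 hour and 40 minutes after 5:20.
Total minutes: 5 x 60 + 20 + 1 x 60 + 40 = 420.
420 mod 720 = 420 minutes = 7:00.
Now compute the angle at 7:00:
Hour hand: 7 x 30 + 0 x 0.5 = 210 degrees
Minute hand: 0 x 6 = 0 degrees
Difference: |210 - 0| = 210 degrees
Smaller angle: 360 - 210 = 150 degrees

Final answer: 150 degrees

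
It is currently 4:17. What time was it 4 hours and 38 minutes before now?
Starting time: 4:17 = 257 total minutes past 12:00
Subtracting: 4 hours and 38 minutes = 278 minutes
257 - 278 = -21 (negative, add 12 hours = 720) = 699 minutes
= 11 hours and 39 minutes past 12:00 = 11:39

Final answer: 11:39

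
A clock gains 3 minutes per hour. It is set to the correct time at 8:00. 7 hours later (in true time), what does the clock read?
For every 60 true minutes, the faulty clock advances 60 + 3 = 63 minutes.
True elapsed: 7 hours = 420 minutes.
Faulty clock advances: 420 x 63/60 = 441 minutes (drift: 21 minutes ahead).
Shown time: 8:00 + 441 minutes = 3:21.

Final answer: 3:21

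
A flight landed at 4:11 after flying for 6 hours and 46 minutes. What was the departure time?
Starting time: 4:11 = 251 total minutes past 12:00
Subtracting: 6 hours and 46 minutes = 406 minutes
251 - 406 = -155 (negative, add 12 hours = 720) = 565 minutes
= 9 hours and 25 minutes past 12:00 = 9:25

Final answer: 9:25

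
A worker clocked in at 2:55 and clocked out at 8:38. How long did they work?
From 2:55 to 8:38:
(8 x 60 + 38) - (2 x 60 + 55) = 518 - 175 = 343 minutes
= 5 hours and 43 minutes

Final answer: 5 hours and 43 minutes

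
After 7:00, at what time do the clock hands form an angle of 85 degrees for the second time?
At t minutes past 7:00, the hour hand is at 30 x 7 + 0.5t degrees and the minute hand is at 6t degrees.
The smaller angle between them is 85 degrees when |30H - 5.5t| = 85 or |30H - 5.5t| = 275.
With H = 7, solve 30 x 7 - 5.5t = +/- target for each target:
  t = (30 x 7 - 85) / 5.5 = 22.73
  t = (30 x 7 + 85) / 5.5 = 53.64
  t = (30 x 7 - 275) / 5.5 = -11.82 (outside (0, 60))
  t = (30 x 7 + 275) / 5.5 = 88.18 (outside (0, 60))
Valid solutions in (0, 60): {22.73, 53.64} minutes.
The second occurrence is t = 53.64 minutes.
The hands form a 85-degree angle at 53.64 minutes past 7:00.

Final answer: 53.64 minutes past 7:00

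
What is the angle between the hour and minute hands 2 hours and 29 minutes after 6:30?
First find the time 2 hours and 29 minutes after 6:30.
Total minutes: 6 x 60 + 30 + 2 x 60 + 29 = 539.
539 mod 720 = 539 minutes = 8:59.
Now compute the angle at 8:59:
Hour hand: 8 x 30 + 59 x 0.5 = 269.5 degrees
Minute hand: 59 x 6 = 354 degrees
Difference: |269.5 - 354| = 84.5 degrees
The angle is 84.5 degrees

Final answer: 84.5 degrees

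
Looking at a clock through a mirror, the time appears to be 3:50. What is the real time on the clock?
Reflection across the vertical (12-6) axis maps a hand at angle A degrees to (360 - A) degrees, which sends a reading of T minutes past 12:00 to (720 - T) minutes past 12:00.
Mirror reads 3:50 = 230 minutes past 12:00.
Actual time: (720 - 230) mod 720 = 490 minutes = 8:10.

Final answer: 8:10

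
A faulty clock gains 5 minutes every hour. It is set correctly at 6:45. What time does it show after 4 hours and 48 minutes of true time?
For every 60 true minutes, the faulty clock advances 60 + 5 = 65 minutes.
True elapsed: 4 hours and 48 minutes = 288 minutes.
Faulty clock advances: 288 x 65/60 = 312 minutes (drift: 24 minutes ahead).
Shown time: 6:45 + 312 minutes = 11:57.

Final answer: 11:57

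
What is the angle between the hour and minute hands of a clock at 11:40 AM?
Hour hand position: 11 x 30 + 40 x 0.5 = 350 degrees
Minute hand position: 40 x 6 = 240 degrees
Difference: |350 - 240| = 110 degrees
The angle between the hands is 110 degrees

Final answer: 110 degrees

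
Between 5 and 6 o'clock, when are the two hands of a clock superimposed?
The minute hand gains 5.5 degrees per minute on the hour hand.
At 5:00, the hour hand is at 150 degrees and the minute hand is at 0 degrees.
The gap is 150 degrees. Time to close: 150/5.5 = 60 x 5/11 = 27.27 minutes.
The hands overlap at 27.27 minutes past 5:00.

Final answer: 27.27 minutes past 5:00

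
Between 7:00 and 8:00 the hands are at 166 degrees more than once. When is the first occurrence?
At t minutes past 7:00, the hour hand is at 30 x 7 + 0.5t degrees and the minute hand is at 6t degrees.
The smaller angle between them is 166 degrees when |30H - 5.5t| = 166 or |30H - 5.5t| = 194.
With H = 7, solve 30 x 7 - 5.5t = +/- target for each target:
  t = (30 x 7 - 166) / 5.5 = 8
  t = (30 x 7 + 166) / 5.5 = 68.36 (outside (0, 60))
  t = (30 x 7 - 194) / 5.5 = 2.91
  t = (30 x 7 + 194) / 5.5 = 73.45 (outside (0, 60))
Valid solutions in (0, 60): {2.91, 8} minutes.
The first occurrence is t = 2.91 minutes.
The hands form a 166-degree angle at 2.91 minutes past 7:00.

Final answer: 2.91 minutes past 7:00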